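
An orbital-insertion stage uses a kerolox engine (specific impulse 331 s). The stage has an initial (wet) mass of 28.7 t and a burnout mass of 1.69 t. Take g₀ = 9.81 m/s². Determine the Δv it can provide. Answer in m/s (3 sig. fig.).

Δv ≈ 9200 m/s

v_e = Isp · g₀ = 331 × 9.81 = 3247.1 m/s.
From the ideal rocket equation, Δv = v_e · ln(m₀/m_f) = 3247.1 × ln(16.98) = 3247.1 × 2.8322 ≈ 9196.4 m/s.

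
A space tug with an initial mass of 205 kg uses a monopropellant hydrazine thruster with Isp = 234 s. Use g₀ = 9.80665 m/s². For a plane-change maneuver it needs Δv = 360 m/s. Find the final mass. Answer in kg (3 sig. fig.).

final mass ≈ 175 kg

v_e = Isp · g₀ = 234 × 9.80665 = 2294.8 m/s.
Rocket equation: m₀/m_f = exp(Δv / v_e) = exp(360 / 2294.8) = exp(0.1569) = 1.1699.
m_f = m₀ / 1.1699 = 205 / 1.1699 = 175.229 kg.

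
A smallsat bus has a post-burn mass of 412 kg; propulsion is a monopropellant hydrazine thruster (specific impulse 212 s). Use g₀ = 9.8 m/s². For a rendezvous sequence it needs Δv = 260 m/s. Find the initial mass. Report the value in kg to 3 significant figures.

v_e = Isp · g₀ = 212 × 9.8 = 2077.6 m/s.
Rocket equation: m₀/m_f = exp(Δv / v_e) = exp(260 / 2077.6) = exp(0.1251) = 1.1333.
m₀ = m_f × 1.1333 = 412 × 1.1333 = 466.92 kg.

initial mass ≈ 467 kg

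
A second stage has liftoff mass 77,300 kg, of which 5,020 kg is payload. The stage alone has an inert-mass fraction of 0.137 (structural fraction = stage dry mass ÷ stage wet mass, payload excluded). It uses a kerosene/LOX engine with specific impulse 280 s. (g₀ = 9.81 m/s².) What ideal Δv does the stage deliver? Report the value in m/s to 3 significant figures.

Stage wet mass = m₀ − payload = 77,300 − 5,020 = 72,280 kg.
Stage dry mass = ε × stage wet mass = 0.137 × 72,280 = 9,902.36 kg.
Burnout mass m_f = stage dry + payload = 9,902.36 + 5,020 = 14,922.36 kg.
v_e = Isp · g₀ = 280 × 9.81 = 2746.8 m/s.
Δv = v_e · ln(77,300/14,922.36) = 2746.8 × ln(5.18) = 2746.8 × 1.6448 ≈ 4518 m/s.

Δv ≈ 4520 m/s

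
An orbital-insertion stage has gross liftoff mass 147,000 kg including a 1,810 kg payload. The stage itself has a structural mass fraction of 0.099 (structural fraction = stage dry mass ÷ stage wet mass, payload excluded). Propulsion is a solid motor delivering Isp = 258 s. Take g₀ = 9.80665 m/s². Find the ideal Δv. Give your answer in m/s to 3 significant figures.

Δv ≈ 5580 m/s

Stage wet mass = m₀ − payload = 147,000 − 1,810 = 145,190 kg.
Stage dry mass = ε × stage wet mass = 0.099 × 145,190 = 14,373.8 kg.
Burnout mass m_f = stage dry + payload = 14,373.8 + 1,810 = 16,183.8 kg.
v_e = Isp · g₀ = 258 × 9.80665 = 2530.1 m/s.
Using Δv = v_e ln(m₀/m_f): Δv = v_e · ln(147,000/16,183.8) = 2530.1 × ln(9.083) = 2530.1 × 2.2064 ≈ 5583 m/s.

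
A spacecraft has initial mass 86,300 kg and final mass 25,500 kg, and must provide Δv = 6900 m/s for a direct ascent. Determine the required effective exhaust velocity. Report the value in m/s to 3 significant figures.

v_e ≈ 5660 m/s

ln(m₀/m_f) = ln(86300/25500) = ln(3.384) = 1.2192.
Rocket equation: v_e = Δv / ln(m₀/m_f) = 6900 / 1.2192 = 5659.7 m/s.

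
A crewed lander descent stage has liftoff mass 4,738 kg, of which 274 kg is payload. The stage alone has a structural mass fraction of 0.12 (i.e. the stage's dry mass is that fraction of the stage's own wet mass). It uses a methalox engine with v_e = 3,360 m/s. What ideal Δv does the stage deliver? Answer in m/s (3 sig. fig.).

Stage wet mass = m₀ − payload = 4,738 − 274 = 4,464 kg.
Stage dry mass = ε × stage wet mass = 0.12 × 4,464 = 535.68 kg.
Burnout mass m_f = stage dry + payload = 535.68 + 274 = 809.68 kg.
From the ideal rocket equation, Δv = v_e · ln(4,738/809.68) = 3360.0 × ln(5.852) = 3360.0 × 1.7667 ≈ 5936 m/s.

Δv ≈ 5940 m/s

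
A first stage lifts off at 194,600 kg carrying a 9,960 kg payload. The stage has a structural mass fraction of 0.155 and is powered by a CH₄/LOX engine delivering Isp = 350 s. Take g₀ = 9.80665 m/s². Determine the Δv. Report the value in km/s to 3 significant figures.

Δv ≈ 5.55 km/s

Stage wet mass = m₀ − payload = 194,600 − 9,960 = 184,640 kg.
Stage dry mass = ε × stage wet mass = 0.155 × 184,640 = 28,619.2 kg.
Burnout mass m_f = stage dry + payload = 28,619.2 + 9,960 = 38,579.2 kg.
v_e = Isp · g₀ = 350 × 9.80665 = 3432.3 m/s.
By the Tsiolkovsky rocket equation, Δv = v_e · ln(194,600/38,579.2) = 3432.3 × ln(5.044) = 3432.3 × 1.6182 ≈ 5554 m/s.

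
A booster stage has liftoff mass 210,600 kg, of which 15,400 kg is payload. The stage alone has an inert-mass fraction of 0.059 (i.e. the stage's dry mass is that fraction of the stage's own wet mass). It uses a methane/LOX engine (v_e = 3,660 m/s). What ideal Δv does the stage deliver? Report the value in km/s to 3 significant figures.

Δv ≈ 7.53 km/s

Stage wet mass = m₀ − payload = 210,600 − 15,400 = 195,200 kg.
Stage dry mass = ε × stage wet mass = 0.059 × 195,200 = 11,516.8 kg.
Burnout mass m_f = stage dry + payload = 11,516.8 + 15,400 = 26,916.8 kg.
Δv = v_e · ln(210,600/26,916.8) = 3660.0 × ln(7.824) = 3660.0 × 2.0572 ≈ 7529 m/s.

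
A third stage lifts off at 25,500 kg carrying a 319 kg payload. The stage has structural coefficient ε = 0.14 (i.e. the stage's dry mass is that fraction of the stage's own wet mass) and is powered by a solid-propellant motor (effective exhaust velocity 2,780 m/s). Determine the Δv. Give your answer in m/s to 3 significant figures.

Stage wet mass = m₀ − payload = 25,500 − 319 = 25,181 kg.
Stage dry mass = ε × stage wet mass = 0.14 × 25,181 = 3,525.34 kg.
Burnout mass m_f = stage dry + payload = 3,525.34 + 319 = 3,844.34 kg.
Δv = v_e · ln(25,500/3,844.34) = 2780.0 × ln(6.633) = 2780.0 × 1.8921 ≈ 5260 m/s.

Δv ≈ 5260 m/s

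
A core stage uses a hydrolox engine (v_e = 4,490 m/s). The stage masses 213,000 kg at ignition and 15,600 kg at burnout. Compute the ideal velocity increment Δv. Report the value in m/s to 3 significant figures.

From the ideal rocket equation, Δv = v_e · ln(m₀/m_f) = 4490.0 × ln(13.65) = 4490.0 × 2.6140 ≈ 11737.0 m/s.

Δv ≈ 11700 m/s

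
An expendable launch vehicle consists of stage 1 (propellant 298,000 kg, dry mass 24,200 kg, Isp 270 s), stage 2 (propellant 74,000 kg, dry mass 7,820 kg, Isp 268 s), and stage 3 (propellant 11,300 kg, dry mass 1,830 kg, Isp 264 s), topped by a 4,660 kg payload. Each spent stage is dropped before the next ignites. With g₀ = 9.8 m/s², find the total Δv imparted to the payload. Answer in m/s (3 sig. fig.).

Ignition mass of stage 1 = 298,000+24,200 + 74,000+7,820 + 11,300+1,830 + 4,660 = 421,810 kg.
Stage 1: m₀ = 421,810 kg, m_f = 421,810 − 298,000 = 123,810 kg; Δv = 270×9.8×ln(3.407) = 2646.0×1.2258 ≈ 3243 m/s.
Stage 2: m₀ = 99,610 kg, m_f = 99,610 − 74,000 = 25,610 kg; Δv = 268×9.8×ln(3.889) = 2626.4×1.3583 ≈ 3567 m/s.
Stage 3: m₀ = 17,790 kg, m_f = 17,790 − 11,300 = 6,490 kg; Δv = 264×9.8×ln(2.741) = 2587.2×1.0084 ≈ 2609 m/s.
Total Δv = 3243 + 3567 + 2609 = 9419 m/s.

Δv ≈ 9420 m/s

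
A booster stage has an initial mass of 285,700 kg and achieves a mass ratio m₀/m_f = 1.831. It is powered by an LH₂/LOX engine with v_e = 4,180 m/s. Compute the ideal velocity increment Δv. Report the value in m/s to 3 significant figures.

Δv ≈ 2530 m/s

Δv = v_e · ln(1.831) = 4180.0 × 0.6049 ≈ 2528.3 m/s.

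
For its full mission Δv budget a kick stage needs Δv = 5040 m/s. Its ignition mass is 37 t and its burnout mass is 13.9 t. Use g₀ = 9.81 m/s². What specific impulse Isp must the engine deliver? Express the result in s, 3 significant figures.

ln(m₀/m_f) = ln(37000/13900) = ln(2.662) = 0.9790.
From the ideal rocket equation, v_e = Δv / ln(m₀/m_f) = 5040 / 0.9790 = 5148.0 m/s.
Isp = v_e / g₀ = 5148.0 / 9.81 = 524.8 s.

Isp ≈ 525 s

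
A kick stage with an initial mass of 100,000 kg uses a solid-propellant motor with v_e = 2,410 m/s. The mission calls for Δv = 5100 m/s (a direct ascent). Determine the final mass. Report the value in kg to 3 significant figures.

From the ideal rocket equation, m₀/m_f = exp(Δv / v_e) = exp(5100 / 2410.0) = exp(2.1162) = 8.2994.
m_f = m₀ / 8.2994 = 100,000 / 8.2994 = 12,049.1 kg.

final mass ≈ 12000 kg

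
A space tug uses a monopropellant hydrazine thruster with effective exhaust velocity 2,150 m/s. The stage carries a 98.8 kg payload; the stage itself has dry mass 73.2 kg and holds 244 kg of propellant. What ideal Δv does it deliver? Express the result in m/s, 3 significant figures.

Δv ≈ 1900 m/s

m₀ = payload + dry + propellant = 98.8 + 73.2 + 244 = 416 kg.
m_f = payload + dry = 98.8 + 73.2 = 172 kg.
From the ideal rocket equation, Δv = v_e · ln(m₀/m_f) = 2150.0 × ln(2.419) = 2150.0 × 0.8832 ≈ 1898.9 m/s.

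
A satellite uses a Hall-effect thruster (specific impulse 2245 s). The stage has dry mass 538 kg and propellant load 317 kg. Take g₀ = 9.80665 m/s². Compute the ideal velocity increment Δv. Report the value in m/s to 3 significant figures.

Δv ≈ 10200 m/s

v_e = Isp · g₀ = 2245 × 9.80665 = 22015.9 m/s.
m₀ = m_dry + m_prop = 538 + 317 = 855 kg.
Using Δv = v_e ln(m₀/m_f): Δv = v_e · ln(m₀/m_f) = 22015.9 × ln(1.589) = 22015.9 × 0.4632 ≈ 10198.7 m/s.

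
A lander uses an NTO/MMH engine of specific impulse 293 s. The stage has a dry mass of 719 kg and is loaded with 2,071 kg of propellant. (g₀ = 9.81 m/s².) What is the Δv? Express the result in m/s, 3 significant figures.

v_e = Isp · g₀ = 293 × 9.81 = 2874.3 m/s.
m₀ = m_dry + m_prop = 719 + 2,071 = 2,790 kg.
Δv = v_e · ln(m₀/m_f) = 2874.3 × ln(3.88) = 2874.3 × 1.3559 ≈ 3897.4 m/s.

Δv ≈ 3900 m/s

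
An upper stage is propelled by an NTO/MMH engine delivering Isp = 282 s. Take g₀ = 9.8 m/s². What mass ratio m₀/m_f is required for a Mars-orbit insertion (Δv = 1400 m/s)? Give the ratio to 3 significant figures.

mass ratio ≈ 1.66

v_e = Isp · g₀ = 282 × 9.8 = 2763.6 m/s.
m₀/m_f = exp(Δv / v_e) = exp(1400 / 2763.6) = exp(0.5066) = 1.6596.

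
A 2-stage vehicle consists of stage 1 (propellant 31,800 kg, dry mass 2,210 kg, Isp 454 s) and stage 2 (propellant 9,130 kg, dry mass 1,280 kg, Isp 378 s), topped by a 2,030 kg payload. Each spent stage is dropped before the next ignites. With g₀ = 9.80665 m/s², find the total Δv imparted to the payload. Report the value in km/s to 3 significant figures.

Ignition mass of stage 1 = 31,800+2,210 + 9,130+1,280 + 2,030 = 46,450 kg.
Stage 1: m₀ = 46,450 kg, m_f = 46,450 − 31,800 = 14,650 kg; Δv = 454×9.80665×ln(3.171) = 4452.2×1.1539 ≈ 5138 m/s.
Stage 2: m₀ = 12,440 kg, m_f = 12,440 − 9,130 = 3,310 kg; Δv = 378×9.80665×ln(3.758) = 3706.9×1.3240 ≈ 4908 m/s.
Total Δv = 5138 + 4908 = 10046 m/s.

Δv ≈ 10.0 km/s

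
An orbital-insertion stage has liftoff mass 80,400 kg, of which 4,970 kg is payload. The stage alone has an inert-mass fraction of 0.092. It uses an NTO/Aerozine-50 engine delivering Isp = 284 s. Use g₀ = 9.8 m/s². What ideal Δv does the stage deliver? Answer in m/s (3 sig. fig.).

Stage wet mass = m₀ − payload = 80,400 − 4,970 = 75,430 kg.
Stage dry mass = ε × stage wet mass = 0.092 × 75,430 = 6,939.56 kg.
Burnout mass m_f = stage dry + payload = 6,939.56 + 4,970 = 11,909.56 kg.
v_e = Isp · g₀ = 284 × 9.8 = 2783.2 m/s.
Δv = v_e · ln(80,400/11,909.56) = 2783.2 × ln(6.751) = 2783.2 × 1.9097 ≈ 5315 m/s.

Δv ≈ 5320 m/s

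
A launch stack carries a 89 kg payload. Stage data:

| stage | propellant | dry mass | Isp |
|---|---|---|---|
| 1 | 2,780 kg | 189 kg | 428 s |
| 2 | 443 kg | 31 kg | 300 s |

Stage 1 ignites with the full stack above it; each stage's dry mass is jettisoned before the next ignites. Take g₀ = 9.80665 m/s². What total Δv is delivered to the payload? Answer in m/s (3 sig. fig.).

Δv ≈ 11000 m/s

Ignition mass of stage 1 = 2,780+189 + 443+31 + 89 = 3,532 kg.
Stage 1: m₀ = 3,532 kg, m_f = 3,532 − 2,780 = 752 kg; Δv = 428×9.80665×ln(4.697) = 4197.2×1.5469 ≈ 6493 m/s.
Stage 2: m₀ = 563 kg, m_f = 563 − 443 = 120 kg; Δv = 300×9.80665×ln(4.692) = 2942.0×1.5458 ≈ 4548 m/s.
Total Δv = 6493 + 4548 = 11041 m/s.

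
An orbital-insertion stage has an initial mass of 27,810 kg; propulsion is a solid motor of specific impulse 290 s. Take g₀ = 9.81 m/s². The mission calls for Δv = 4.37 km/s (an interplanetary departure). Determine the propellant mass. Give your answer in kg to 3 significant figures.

propellant mass ≈ 21800 kg

v_e = Isp · g₀ = 290 × 9.81 = 2844.9 m/s.
m₀/m_f = exp(Δv / v_e) = exp(4370 / 2844.9) = exp(1.5361) = 4.6464.
m_f = 27,810 / 4.6464 = 5,985.28 kg, so propellant = m₀ − m_f = 27,810 − 5,985.28 = 21,824.72 kg.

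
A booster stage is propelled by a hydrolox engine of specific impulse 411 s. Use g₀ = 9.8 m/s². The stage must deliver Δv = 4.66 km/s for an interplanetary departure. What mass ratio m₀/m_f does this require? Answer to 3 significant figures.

mass ratio ≈ 3.18

v_e = Isp · g₀ = 411 × 9.8 = 4027.8 m/s.
From the ideal rocket equation, m₀/m_f = exp(Δv / v_e) = exp(4660 / 4027.8) = exp(1.1570) = 3.1802.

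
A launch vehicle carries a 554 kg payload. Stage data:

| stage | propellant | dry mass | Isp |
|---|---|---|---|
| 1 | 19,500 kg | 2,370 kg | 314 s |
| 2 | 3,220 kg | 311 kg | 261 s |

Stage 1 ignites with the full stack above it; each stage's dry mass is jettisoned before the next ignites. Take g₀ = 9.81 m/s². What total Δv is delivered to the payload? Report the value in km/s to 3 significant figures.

Δv ≈ 8.26 km/s

Ignition mass of stage 1 = 19,500+2,370 + 3,220+311 + 554 = 25,955 kg.
Stage 1: m₀ = 25,955 kg, m_f = 25,955 − 19,500 = 6,455 kg; Δv = 314×9.81×ln(4.021) = 3080.3×1.3915 ≈ 4286 m/s.
Stage 2: m₀ = 4,085 kg, m_f = 4,085 − 3,220 = 865 kg; Δv = 261×9.81×ln(4.723) = 2560.4×1.5523 ≈ 3975 m/s.
Total Δv = 4286 + 3975 = 8261 m/s.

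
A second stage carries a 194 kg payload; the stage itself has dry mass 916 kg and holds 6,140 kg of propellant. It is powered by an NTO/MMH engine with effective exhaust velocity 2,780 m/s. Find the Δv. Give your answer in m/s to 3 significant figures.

m₀ = payload + dry + propellant = 194 + 916 + 6,140 = 7,250 kg.
m_f = payload + dry = 194 + 916 = 1,110 kg.
By the Tsiolkovsky rocket equation, Δv = v_e · ln(m₀/m_f) = 2780.0 × ln(6.532) = 2780.0 × 1.8766 ≈ 5217.1 m/s.

Δv ≈ 5220 m/s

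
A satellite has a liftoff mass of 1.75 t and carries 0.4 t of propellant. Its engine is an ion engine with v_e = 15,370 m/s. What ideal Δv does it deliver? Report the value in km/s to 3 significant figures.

m_f = m₀ − m_prop = 1.75 − 0.4 = 1.35 t.
Rocket equation: Δv = v_e · ln(m₀/m_f) = 15370.0 × ln(1.296) = 15370.0 × 0.2595 ≈ 3988.7 m/s.

Δv ≈ 3.99 km/s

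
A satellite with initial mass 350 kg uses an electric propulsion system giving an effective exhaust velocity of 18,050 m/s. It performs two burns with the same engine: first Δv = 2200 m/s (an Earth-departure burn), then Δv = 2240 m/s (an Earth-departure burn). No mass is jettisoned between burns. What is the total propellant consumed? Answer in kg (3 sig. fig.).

After the first burn: m = 350 × exp(−2200/18050.0) = 350 × 0.88525 = 309.838 kg.
After the second burn: m = 309.838 × exp(−2240/18050.0) = 309.838 × 0.88329 = 273.677 kg.
Total propellant = m₀ − m_final = 350 − 273.677 = 76.323 kg.

total propellant consumed ≈ 76.3 kg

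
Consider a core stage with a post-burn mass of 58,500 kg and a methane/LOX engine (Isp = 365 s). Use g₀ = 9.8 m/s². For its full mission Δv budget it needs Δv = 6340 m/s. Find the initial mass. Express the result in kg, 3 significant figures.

initial mass ≈ 344000 kg

v_e = Isp · g₀ = 365 × 9.8 = 3577.0 m/s.
Rocket equation: m₀/m_f = exp(Δv / v_e) = exp(6340 / 3577.0) = exp(1.7724) = 5.8852.
m₀ = m_f × 5.8852 = 58,500 × 5.8852 = 344,284 kg.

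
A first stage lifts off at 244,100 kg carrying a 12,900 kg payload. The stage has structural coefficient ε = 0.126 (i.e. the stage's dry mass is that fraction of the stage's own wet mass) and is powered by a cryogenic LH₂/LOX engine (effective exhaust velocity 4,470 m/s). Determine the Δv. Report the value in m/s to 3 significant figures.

Δv ≈ 7860 m/s

Stage wet mass = m₀ − payload = 244,100 − 12,900 = 231,200 kg.
Stage dry mass = ε × stage wet mass = 0.126 × 231,200 = 29,131.2 kg.
Burnout mass m_f = stage dry + payload = 29,131.2 + 12,900 = 42,031.2 kg.
From the ideal rocket equation, Δv = v_e · ln(244,100/42,031.2) = 4470.0 × ln(5.808) = 4470.0 × 1.7592 ≈ 7863 m/s.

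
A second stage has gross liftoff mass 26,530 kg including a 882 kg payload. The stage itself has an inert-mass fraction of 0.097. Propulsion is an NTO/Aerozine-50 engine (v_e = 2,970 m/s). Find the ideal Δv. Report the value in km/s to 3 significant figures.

Δv ≈ 6.13 km/s

Stage wet mass = m₀ − payload = 26,530 − 882 = 25,648 kg.
Stage dry mass = ε × stage wet mass = 0.097 × 25,648 = 2,487.86 kg.
Burnout mass m_f = stage dry + payload = 2,487.86 + 882 = 3,369.86 kg.
Using Δv = v_e ln(m₀/m_f): Δv = v_e · ln(26,530/3,369.86) = 2970.0 × ln(7.873) = 2970.0 × 2.0634 ≈ 6128 m/s.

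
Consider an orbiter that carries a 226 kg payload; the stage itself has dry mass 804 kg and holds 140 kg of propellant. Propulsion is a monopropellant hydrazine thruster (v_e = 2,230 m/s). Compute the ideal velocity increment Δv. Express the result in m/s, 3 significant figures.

Δv ≈ 284 m/s

m₀ = payload + dry + propellant = 226 + 804 + 140 = 1,170 kg.
m_f = payload + dry = 226 + 804 = 1,030 kg.
Δv = v_e · ln(m₀/m_f) = 2230.0 × ln(1.136) = 2230.0 × 0.1274 ≈ 284.2 m/s.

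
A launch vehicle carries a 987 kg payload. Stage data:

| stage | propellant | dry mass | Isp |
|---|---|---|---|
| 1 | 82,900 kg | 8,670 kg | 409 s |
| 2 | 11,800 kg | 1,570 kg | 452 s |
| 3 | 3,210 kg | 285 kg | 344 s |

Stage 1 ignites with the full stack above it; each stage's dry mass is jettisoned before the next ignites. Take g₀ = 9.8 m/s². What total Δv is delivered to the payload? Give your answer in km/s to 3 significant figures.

Ignition mass of stage 1 = 82,900+8,670 + 11,800+1,570 + 3,210+285 + 987 = 109,422 kg.
Stage 1: m₀ = 109,422 kg, m_f = 109,422 − 82,900 = 26,522 kg; Δv = 409×9.8×ln(4.126) = 4008.2×1.4172 ≈ 5681 m/s.
Stage 2: m₀ = 17,852 kg, m_f = 17,852 − 11,800 = 6,052 kg; Δv = 452×9.8×ln(2.95) = 4429.6×1.0817 ≈ 4792 m/s.
Stage 3: m₀ = 4,482 kg, m_f = 4,482 − 3,210 = 1,272 kg; Δv = 344×9.8×ln(3.524) = 3371.2×1.2595 ≈ 4246 m/s.
Total Δv = 5681 + 4792 + 4246 = 14719 m/s.

Δv ≈ 14.7 km/s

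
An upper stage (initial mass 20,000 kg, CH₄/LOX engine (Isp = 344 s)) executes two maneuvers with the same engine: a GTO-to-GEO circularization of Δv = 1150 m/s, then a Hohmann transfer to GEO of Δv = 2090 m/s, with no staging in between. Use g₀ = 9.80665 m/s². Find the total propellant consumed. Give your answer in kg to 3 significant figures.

v_e = Isp · g₀ = 344 × 9.80665 = 3373.5 m/s.
After the first burn: m = 20000 × exp(−1150/3373.5) = 20000 × 0.71113 = 14,222.6 kg.
After the second burn: m = 14,222.6 × exp(−2090/3373.5) = 14,222.6 × 0.53819 = 7,654.46 kg.
Total propellant = m₀ − m_final = 20000 − 7,654.46 = 12,345.54 kg.

total propellant consumed ≈ 12300 kg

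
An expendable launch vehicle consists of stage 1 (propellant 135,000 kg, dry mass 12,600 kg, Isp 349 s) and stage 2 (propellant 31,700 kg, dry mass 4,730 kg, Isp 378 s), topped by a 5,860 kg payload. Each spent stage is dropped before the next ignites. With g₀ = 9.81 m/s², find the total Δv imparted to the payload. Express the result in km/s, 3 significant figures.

Ignition mass of stage 1 = 135,000+12,600 + 31,700+4,730 + 5,860 = 189,890 kg.
Stage 1: m₀ = 189,890 kg, m_f = 189,890 − 135,000 = 54,890 kg; Δv = 349×9.81×ln(3.459) = 3423.7×1.2411 ≈ 4249 m/s.
Stage 2: m₀ = 42,290 kg, m_f = 42,290 − 31,700 = 10,590 kg; Δv = 378×9.81×ln(3.993) = 3708.2×1.3846 ≈ 5134 m/s.
Total Δv = 4249 + 5134 = 9383 m/s.

Δv ≈ 9.38 km/s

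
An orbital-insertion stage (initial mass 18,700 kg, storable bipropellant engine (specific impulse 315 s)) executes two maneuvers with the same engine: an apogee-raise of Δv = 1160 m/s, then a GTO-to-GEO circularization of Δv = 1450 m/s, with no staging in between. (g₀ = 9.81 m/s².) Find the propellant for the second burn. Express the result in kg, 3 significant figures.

propellant for the second burn ≈ 4810 kg

v_e = Isp · g₀ = 315 × 9.81 = 3090.2 m/s.
After the first burn: m = 18700 × exp(−1160/3090.2) = 18700 × 0.68702 = 12,847.3 kg.
After the second burn: m = 12,847.3 × exp(−1450/3090.2) = 12,847.3 × 0.62548 = 8,035.73 kg.
Second-burn propellant = 12,847.3 − 8,035.73 = 4,811.57 kg.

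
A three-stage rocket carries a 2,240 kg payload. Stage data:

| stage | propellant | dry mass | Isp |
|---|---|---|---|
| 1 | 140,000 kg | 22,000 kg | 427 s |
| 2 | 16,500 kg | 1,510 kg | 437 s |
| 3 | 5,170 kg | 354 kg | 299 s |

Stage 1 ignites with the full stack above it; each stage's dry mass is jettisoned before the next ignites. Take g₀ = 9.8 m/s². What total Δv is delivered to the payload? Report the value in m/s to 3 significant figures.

Ignition mass of stage 1 = 140,000+22,000 + 16,500+1,510 + 5,170+354 + 2,240 = 187,774 kg.
Stage 1: m₀ = 187,774 kg, m_f = 187,774 − 140,000 = 47,774 kg; Δv = 427×9.8×ln(3.93) = 4184.6×1.3688 ≈ 5728 m/s.
Stage 2: m₀ = 25,774 kg, m_f = 25,774 − 16,500 = 9,274 kg; Δv = 437×9.8×ln(2.779) = 4282.6×1.0222 ≈ 4377 m/s.
Stage 3: m₀ = 7,764 kg, m_f = 7,764 − 5,170 = 2,594 kg; Δv = 299×9.8×ln(2.993) = 2930.2×1.0963 ≈ 3212 m/s.
Total Δv = 5728 + 4377 + 3212 = 13317 m/s.

Δv ≈ 13300 m/s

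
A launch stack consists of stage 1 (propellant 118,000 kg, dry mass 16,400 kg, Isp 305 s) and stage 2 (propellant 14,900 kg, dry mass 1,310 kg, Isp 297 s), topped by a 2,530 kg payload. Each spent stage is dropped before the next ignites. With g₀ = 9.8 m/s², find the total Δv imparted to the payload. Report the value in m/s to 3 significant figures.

Δv ≈ 9010 m/s

Ignition mass of stage 1 = 118,000+16,400 + 14,900+1,310 + 2,530 = 153,140 kg.
Stage 1: m₀ = 153,140 kg, m_f = 153,140 − 118,000 = 35,140 kg; Δv = 305×9.8×ln(4.358) = 2989.0×1.4720 ≈ 4400 m/s.
Stage 2: m₀ = 18,740 kg, m_f = 18,740 − 14,900 = 3,840 kg; Δv = 297×9.8×ln(4.88) = 2910.6×1.5852 ≈ 4614 m/s.
Total Δv = 4400 + 4614 = 9014 m/s.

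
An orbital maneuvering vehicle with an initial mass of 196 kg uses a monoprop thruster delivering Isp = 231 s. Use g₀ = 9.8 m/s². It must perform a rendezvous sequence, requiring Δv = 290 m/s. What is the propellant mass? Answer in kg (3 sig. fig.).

propellant mass ≈ 23.6 kg

v_e = Isp · g₀ = 231 × 9.8 = 2263.8 m/s.
By the Tsiolkovsky rocket equation, m₀/m_f = exp(Δv / v_e) = exp(290 / 2263.8) = exp(0.1281) = 1.1367.
m_f = 196 / 1.1367 = 172.429 kg, so propellant = m₀ − m_f = 196 − 172.429 = 23.571 kg.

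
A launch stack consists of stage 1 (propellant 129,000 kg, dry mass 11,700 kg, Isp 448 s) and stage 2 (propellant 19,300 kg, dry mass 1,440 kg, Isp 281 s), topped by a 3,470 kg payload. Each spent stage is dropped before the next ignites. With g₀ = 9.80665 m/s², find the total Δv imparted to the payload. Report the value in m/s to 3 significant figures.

Δv ≈ 11100 m/s

Ignition mass of stage 1 = 129,000+11,700 + 19,300+1,440 + 3,470 = 164,910 kg.
Stage 1: m₀ = 164,910 kg, m_f = 164,910 − 129,000 = 35,910 kg; Δv = 448×9.80665×ln(4.592) = 4393.4×1.5244 ≈ 6697 m/s.
Stage 2: m₀ = 24,210 kg, m_f = 24,210 − 19,300 = 4,910 kg; Δv = 281×9.80665×ln(4.931) = 2755.7×1.5955 ≈ 4397 m/s.
Total Δv = 6697 + 4397 = 11094 m/s.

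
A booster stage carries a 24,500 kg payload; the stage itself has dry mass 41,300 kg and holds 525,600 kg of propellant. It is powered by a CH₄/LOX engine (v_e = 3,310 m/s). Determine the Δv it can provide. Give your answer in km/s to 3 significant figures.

m₀ = payload + dry + propellant = 24,500 + 41,300 + 525,600 = 591,400 kg.
m_f = payload + dry = 24,500 + 41,300 = 65,800 kg.
Δv = v_e · ln(m₀/m_f) = 3310.0 × ln(8.988) = 3310.0 × 2.1959 ≈ 7268.3 m/s.

Δv ≈ 7.27 km/s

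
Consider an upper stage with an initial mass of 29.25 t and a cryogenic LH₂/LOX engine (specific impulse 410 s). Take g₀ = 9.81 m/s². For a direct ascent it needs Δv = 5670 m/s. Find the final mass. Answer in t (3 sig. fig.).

v_e = Isp · g₀ = 410 × 9.81 = 4022.1 m/s.
m₀/m_f = exp(Δv / v_e) = exp(5670 / 4022.1) = exp(1.4097) = 4.0948.
m_f = m₀ / 4.0948 = 29.25 / 4.0948 = 7.14321 t.

final mass ≈ 7.14 t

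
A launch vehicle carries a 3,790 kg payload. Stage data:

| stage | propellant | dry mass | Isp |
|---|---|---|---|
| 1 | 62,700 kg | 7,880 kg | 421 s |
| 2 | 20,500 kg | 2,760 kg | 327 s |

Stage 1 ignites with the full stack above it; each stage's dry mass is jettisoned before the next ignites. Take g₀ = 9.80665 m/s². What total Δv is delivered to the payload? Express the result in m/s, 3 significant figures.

Ignition mass of stage 1 = 62,700+7,880 + 20,500+2,760 + 3,790 = 97,630 kg.
Stage 1: m₀ = 97,630 kg, m_f = 97,630 − 62,700 = 34,930 kg; Δv = 421×9.80665×ln(2.795) = 4128.6×1.0278 ≈ 4244 m/s.
Stage 2: m₀ = 27,050 kg, m_f = 27,050 − 20,500 = 6,550 kg; Δv = 327×9.80665×ln(4.13) = 3206.8×1.4182 ≈ 4548 m/s.
Total Δv = 4244 + 4548 = 8792 m/s.

Δv ≈ 8790 m/s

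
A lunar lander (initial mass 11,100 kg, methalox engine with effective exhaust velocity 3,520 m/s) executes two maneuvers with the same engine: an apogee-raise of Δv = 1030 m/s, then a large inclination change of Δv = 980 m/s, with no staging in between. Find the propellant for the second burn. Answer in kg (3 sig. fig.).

propellant for the second burn ≈ 2010 kg

After the first burn: m = 11100 × exp(−1030/3520.0) = 11100 × 0.74631 = 8,284.04 kg.
After the second burn: m = 8,284.04 × exp(−980/3520.0) = 8,284.04 × 0.75699 = 6,270.94 kg.
Second-burn propellant = 8,284.04 − 6,270.94 = 2,013.1 kg.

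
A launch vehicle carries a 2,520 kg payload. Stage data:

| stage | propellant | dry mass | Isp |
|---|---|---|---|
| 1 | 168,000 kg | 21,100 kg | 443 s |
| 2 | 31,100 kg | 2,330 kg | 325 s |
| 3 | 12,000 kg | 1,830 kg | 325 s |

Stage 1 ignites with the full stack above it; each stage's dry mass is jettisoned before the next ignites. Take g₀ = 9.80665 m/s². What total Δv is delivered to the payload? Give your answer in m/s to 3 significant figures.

Δv ≈ 12600 m/s

Ignition mass of stage 1 = 168,000+21,100 + 31,100+2,330 + 12,000+1,830 + 2,520 = 238,880 kg.
Stage 1: m₀ = 238,880 kg, m_f = 238,880 − 168,000 = 70,880 kg; Δv = 443×9.80665×ln(3.37) = 4344.3×1.2150 ≈ 5278 m/s.
Stage 2: m₀ = 49,780 kg, m_f = 49,780 − 31,100 = 18,680 kg; Δv = 325×9.80665×ln(2.665) = 3187.2×0.9802 ≈ 3124 m/s.
Stage 3: m₀ = 16,350 kg, m_f = 16,350 − 12,000 = 4,350 kg; Δv = 325×9.80665×ln(3.759) = 3187.2×1.3241 ≈ 4220 m/s.
Total Δv = 5278 + 3124 + 4220 = 12622 m/s.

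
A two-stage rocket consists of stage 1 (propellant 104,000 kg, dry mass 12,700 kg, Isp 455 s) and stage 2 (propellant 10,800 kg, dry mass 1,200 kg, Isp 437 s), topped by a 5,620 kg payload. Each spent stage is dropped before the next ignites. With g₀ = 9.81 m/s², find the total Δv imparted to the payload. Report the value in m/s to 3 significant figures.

Δv ≈ 10700 m/s

Ignition mass of stage 1 = 104,000+12,700 + 10,800+1,200 + 5,620 = 134,320 kg.
Stage 1: m₀ = 134,320 kg, m_f = 134,320 − 104,000 = 30,320 kg; Δv = 455×9.81×ln(4.43) = 4463.6×1.4884 ≈ 6644 m/s.
Stage 2: m₀ = 17,620 kg, m_f = 17,620 − 10,800 = 6,820 kg; Δv = 437×9.81×ln(2.584) = 4287.0×0.9492 ≈ 4069 m/s.
Total Δv = 6644 + 4069 = 10713 m/s.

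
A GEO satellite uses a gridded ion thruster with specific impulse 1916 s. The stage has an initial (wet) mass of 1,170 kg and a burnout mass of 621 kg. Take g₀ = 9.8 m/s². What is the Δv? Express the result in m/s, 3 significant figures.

v_e = Isp · g₀ = 1916 × 9.8 = 18776.8 m/s.
Δv = v_e · ln(m₀/m_f) = 18776.8 × ln(1.884) = 18776.8 × 0.6334 ≈ 11893.7 m/s.

Δv ≈ 11900 m/s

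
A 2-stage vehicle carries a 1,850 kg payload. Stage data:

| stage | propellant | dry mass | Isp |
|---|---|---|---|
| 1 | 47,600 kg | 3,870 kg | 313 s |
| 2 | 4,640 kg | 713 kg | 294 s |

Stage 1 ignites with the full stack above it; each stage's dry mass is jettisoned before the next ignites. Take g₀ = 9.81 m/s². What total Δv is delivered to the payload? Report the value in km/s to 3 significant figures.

Δv ≈ 8.10 km/s

Ignition mass of stage 1 = 47,600+3,870 + 4,640+713 + 1,850 = 58,673 kg.
Stage 1: m₀ = 58,673 kg, m_f = 58,673 − 47,600 = 11,073 kg; Δv = 313×9.81×ln(5.299) = 3070.5×1.6675 ≈ 5120 m/s.
Stage 2: m₀ = 7,203 kg, m_f = 7,203 − 4,640 = 2,563 kg; Δv = 294×9.81×ln(2.81) = 2884.1×1.0333 ≈ 2980 m/s.
Total Δv = 5120 + 2980 = 8100 m/s.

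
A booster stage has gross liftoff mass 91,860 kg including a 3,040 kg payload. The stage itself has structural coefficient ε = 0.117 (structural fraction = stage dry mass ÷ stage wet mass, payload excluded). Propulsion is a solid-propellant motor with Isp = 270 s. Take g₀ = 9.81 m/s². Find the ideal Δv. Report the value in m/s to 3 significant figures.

Δv ≈ 5090 m/s

Stage wet mass = m₀ − payload = 91,860 − 3,040 = 88,820 kg.
Stage dry mass = ε × stage wet mass = 0.117 × 88,820 = 10,391.9 kg.
Burnout mass m_f = stage dry + payload = 10,391.9 + 3,040 = 13,431.9 kg.
v_e = Isp · g₀ = 270 × 9.81 = 2648.7 m/s.
From the ideal rocket equation, Δv = v_e · ln(91,860/13,431.9) = 2648.7 × ln(6.839) = 2648.7 × 1.9226 ≈ 5092 m/s.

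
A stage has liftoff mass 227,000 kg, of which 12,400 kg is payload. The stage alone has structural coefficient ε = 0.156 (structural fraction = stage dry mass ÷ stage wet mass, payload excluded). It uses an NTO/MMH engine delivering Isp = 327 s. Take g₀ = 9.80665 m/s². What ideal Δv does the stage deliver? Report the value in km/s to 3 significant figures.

Δv ≈ 5.13 km/s

Stage wet mass = m₀ − payload = 227,000 − 12,400 = 214,600 kg.
Stage dry mass = ε × stage wet mass = 0.156 × 214,600 = 33,477.6 kg.
Burnout mass m_f = stage dry + payload = 33,477.6 + 12,400 = 45,877.6 kg.
v_e = Isp · g₀ = 327 × 9.80665 = 3206.8 m/s.
Δv = v_e · ln(227,000/45,877.6) = 3206.8 × ln(4.948) = 3206.8 × 1.5990 ≈ 5128 m/s.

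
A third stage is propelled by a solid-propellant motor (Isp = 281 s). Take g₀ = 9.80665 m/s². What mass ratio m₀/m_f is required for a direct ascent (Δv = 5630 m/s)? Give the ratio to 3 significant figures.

mass ratio ≈ 7.71

v_e = Isp · g₀ = 281 × 9.80665 = 2755.7 m/s.
m₀/m_f = exp(Δv / v_e) = exp(5630 / 2755.7) = exp(2.0431) = 7.7142.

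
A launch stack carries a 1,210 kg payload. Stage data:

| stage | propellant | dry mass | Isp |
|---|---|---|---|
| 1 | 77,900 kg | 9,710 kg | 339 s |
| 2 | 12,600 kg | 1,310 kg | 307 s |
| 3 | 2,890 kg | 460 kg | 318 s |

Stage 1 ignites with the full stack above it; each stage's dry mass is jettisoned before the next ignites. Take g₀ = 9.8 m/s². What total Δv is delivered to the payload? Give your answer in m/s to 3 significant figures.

Δv ≈ 11000 m/s

Ignition mass of stage 1 = 77,900+9,710 + 12,600+1,310 + 2,890+460 + 1,210 = 106,080 kg.
Stage 1: m₀ = 106,080 kg, m_f = 106,080 − 77,900 = 28,180 kg; Δv = 339×9.8×ln(3.764) = 3322.2×1.3256 ≈ 4404 m/s.
Stage 2: m₀ = 18,470 kg, m_f = 18,470 − 12,600 = 5,870 kg; Δv = 307×9.8×ln(3.147) = 3008.6×1.1463 ≈ 3449 m/s.
Stage 3: m₀ = 4,560 kg, m_f = 4,560 − 2,890 = 1,670 kg; Δv = 318×9.8×ln(2.731) = 3116.4×1.0045 ≈ 3130 m/s.
Total Δv = 4404 + 3449 + 3130 = 10983 m/s.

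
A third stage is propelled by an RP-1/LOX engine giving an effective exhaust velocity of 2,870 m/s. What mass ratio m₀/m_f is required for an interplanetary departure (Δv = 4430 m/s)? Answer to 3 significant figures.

Using Δv = v_e ln(m₀/m_f): m₀/m_f = exp(Δv / v_e) = exp(4430 / 2870.0) = exp(1.5436) = 4.6812.

mass ratio ≈ 4.68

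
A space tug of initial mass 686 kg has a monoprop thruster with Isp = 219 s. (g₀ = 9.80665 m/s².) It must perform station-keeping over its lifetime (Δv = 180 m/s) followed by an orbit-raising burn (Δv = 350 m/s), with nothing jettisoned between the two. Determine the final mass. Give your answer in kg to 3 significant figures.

final mass ≈ 536 kg

v_e = Isp · g₀ = 219 × 9.80665 = 2147.7 m/s.
After the first burn: m = 686 × exp(−180/2147.7) = 686 × 0.91960 = 630.846 kg.
After the second burn: m = 630.846 × exp(−350/2147.7) = 630.846 × 0.84962 = 535.979 kg.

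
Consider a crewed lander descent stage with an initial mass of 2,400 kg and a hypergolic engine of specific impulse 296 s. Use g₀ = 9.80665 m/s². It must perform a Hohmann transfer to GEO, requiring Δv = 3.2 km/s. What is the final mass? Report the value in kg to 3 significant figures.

v_e = Isp · g₀ = 296 × 9.80665 = 2902.8 m/s.
From the ideal rocket equation, m₀/m_f = exp(Δv / v_e) = exp(3200 / 2902.8) = exp(1.1024) = 3.0114.
m_f = m₀ / 3.0114 = 2,400 / 3.0114 = 796.972 kg.

final mass ≈ 797 kg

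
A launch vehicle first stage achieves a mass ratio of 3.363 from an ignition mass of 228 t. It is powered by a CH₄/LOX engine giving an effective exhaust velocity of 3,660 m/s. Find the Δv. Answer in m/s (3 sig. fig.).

Δv ≈ 4440 m/s

Δv = v_e · ln(3.363) = 3660.0 × 1.2128 ≈ 4439.0 m/s.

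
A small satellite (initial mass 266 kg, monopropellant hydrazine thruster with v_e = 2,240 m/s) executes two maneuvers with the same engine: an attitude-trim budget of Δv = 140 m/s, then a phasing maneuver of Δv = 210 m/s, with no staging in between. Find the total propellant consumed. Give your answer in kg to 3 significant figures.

After the first burn: m = 266 × exp(−140/2240.0) = 266 × 0.93941 = 249.883 kg.
After the second burn: m = 249.883 × exp(−210/2240.0) = 249.883 × 0.91051 = 227.521 kg.
Total propellant = m₀ − m_final = 266 − 227.521 = 38.479 kg.

total propellant consumed ≈ 38.5 kg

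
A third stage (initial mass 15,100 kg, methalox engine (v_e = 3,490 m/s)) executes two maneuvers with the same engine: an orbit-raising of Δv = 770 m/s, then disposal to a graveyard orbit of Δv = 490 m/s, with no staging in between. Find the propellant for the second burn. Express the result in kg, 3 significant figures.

propellant for the second burn ≈ 1590 kg

After the first burn: m = 15100 × exp(−770/3490.0) = 15100 × 0.80201 = 12,110.4 kg.
After the second burn: m = 12,110.4 × exp(−490/3490.0) = 12,110.4 × 0.86901 = 10,524.1 kg.
Second-burn propellant = 12,110.4 − 10,524.1 = 1,586.3 kg.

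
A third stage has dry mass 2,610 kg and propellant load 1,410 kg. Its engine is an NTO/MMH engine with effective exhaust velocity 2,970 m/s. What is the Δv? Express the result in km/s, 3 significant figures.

m₀ = m_dry + m_prop = 2,610 + 1,410 = 4,020 kg.
From the ideal rocket equation, Δv = v_e · ln(m₀/m_f) = 2970.0 × ln(1.54) = 2970.0 × 0.4319 ≈ 1282.8 m/s.

Δv ≈ 1.28 km/s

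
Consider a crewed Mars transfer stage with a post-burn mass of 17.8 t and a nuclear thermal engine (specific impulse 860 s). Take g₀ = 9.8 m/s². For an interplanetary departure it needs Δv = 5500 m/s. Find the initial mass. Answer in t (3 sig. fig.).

initial mass ≈ 34.2 t

v_e = Isp · g₀ = 860 × 9.8 = 8428.0 m/s.
From the ideal rocket equation, m₀/m_f = exp(Δv / v_e) = exp(5500 / 8428.0) = exp(0.6526) = 1.9205.
m₀ = m_f × 1.9205 = 17.8 × 1.9205 = 34.1849 t.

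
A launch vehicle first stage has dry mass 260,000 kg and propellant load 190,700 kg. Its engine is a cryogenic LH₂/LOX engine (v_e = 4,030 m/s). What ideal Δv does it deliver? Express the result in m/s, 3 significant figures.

m₀ = m_dry + m_prop = 260,000 + 190,700 = 450,700 kg.
Rocket equation: Δv = v_e · ln(m₀/m_f) = 4030.0 × ln(1.733) = 4030.0 × 0.5501 ≈ 2217.0 m/s.

Δv ≈ 2220 m/s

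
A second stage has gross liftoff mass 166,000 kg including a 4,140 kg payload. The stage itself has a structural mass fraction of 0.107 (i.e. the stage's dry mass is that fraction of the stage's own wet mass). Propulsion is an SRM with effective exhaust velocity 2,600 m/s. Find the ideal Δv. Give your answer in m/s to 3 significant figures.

Stage wet mass = m₀ − payload = 166,000 − 4,140 = 161,860 kg.
Stage dry mass = ε × stage wet mass = 0.107 × 161,860 = 17,319 kg.
Burnout mass m_f = stage dry + payload = 17,319 + 4,140 = 21,459 kg.
Using Δv = v_e ln(m₀/m_f): Δv = v_e · ln(166,000/21,459) = 2600.0 × ln(7.736) = 2600.0 × 2.0458 ≈ 5319 m/s.

Δv ≈ 5320 m/s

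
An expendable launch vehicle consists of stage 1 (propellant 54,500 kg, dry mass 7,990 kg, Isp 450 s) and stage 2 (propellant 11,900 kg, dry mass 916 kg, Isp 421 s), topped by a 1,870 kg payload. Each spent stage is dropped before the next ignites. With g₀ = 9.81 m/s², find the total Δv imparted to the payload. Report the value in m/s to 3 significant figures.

Ignition mass of stage 1 = 54,500+7,990 + 11,900+916 + 1,870 = 77,176 kg.
Stage 1: m₀ = 77,176 kg, m_f = 77,176 − 54,500 = 22,676 kg; Δv = 450×9.81×ln(3.403) = 4414.5×1.2248 ≈ 5407 m/s.
Stage 2: m₀ = 14,686 kg, m_f = 14,686 − 11,900 = 2,786 kg; Δv = 421×9.81×ln(5.271) = 4130.0×1.6623 ≈ 6865 m/s.
Total Δv = 5407 + 6865 = 12272 m/s.

Δv ≈ 12300 m/s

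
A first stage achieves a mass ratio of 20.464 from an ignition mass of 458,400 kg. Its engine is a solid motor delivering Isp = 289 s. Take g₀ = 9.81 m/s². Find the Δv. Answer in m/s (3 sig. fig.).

Δv ≈ 8560 m/s

v_e = Isp · g₀ = 289 × 9.81 = 2835.1 m/s.
Rocket equation: Δv = v_e · ln(20.464) = 2835.1 × 3.0187 ≈ 8558.2 m/s.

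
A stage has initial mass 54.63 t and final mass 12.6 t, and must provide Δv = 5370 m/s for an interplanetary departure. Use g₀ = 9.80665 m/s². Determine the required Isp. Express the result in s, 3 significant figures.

Isp ≈ 373 s

ln(m₀/m_f) = ln(54630/12600) = ln(4.336) = 1.4669.
Using Δv = v_e ln(m₀/m_f): v_e = Δv / ln(m₀/m_f) = 5370 / 1.4669 = 3660.8 m/s.
Isp = v_e / g₀ = 3660.8 / 9.80665 = 373.3 s.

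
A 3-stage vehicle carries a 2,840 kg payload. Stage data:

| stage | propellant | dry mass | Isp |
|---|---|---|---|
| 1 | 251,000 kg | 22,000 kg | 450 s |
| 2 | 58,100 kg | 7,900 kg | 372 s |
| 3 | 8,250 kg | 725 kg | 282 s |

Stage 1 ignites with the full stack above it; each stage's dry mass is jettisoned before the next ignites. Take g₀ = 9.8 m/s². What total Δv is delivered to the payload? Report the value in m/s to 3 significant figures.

Δv ≈ 13900 m/s

Ignition mass of stage 1 = 251,000+22,000 + 58,100+7,900 + 8,250+725 + 2,840 = 350,815 kg.
Stage 1: m₀ = 350,815 kg, m_f = 350,815 − 251,000 = 99,815 kg; Δv = 450×9.8×ln(3.515) = 4410.0×1.2569 ≈ 5543 m/s.
Stage 2: m₀ = 77,815 kg, m_f = 77,815 − 58,100 = 19,715 kg; Δv = 372×9.8×ln(3.947) = 3645.6×1.3730 ≈ 5005 m/s.
Stage 3: m₀ = 11,815 kg, m_f = 11,815 − 8,250 = 3,565 kg; Δv = 282×9.8×ln(3.314) = 2763.6×1.1982 ≈ 3311 m/s.
Total Δv = 5543 + 5005 + 3311 = 13859 m/s.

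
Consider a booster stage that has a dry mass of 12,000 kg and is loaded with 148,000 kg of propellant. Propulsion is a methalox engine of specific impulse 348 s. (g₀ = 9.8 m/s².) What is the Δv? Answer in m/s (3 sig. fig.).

Δv ≈ 8830 m/s

v_e = Isp · g₀ = 348 × 9.8 = 3410.4 m/s.
m₀ = m_dry + m_prop = 12,000 + 148,000 = 160,000 kg.
By the Tsiolkovsky rocket equation, Δv = v_e · ln(m₀/m_f) = 3410.4 × ln(13.33) = 3410.4 × 2.5903 ≈ 8833.8 m/s.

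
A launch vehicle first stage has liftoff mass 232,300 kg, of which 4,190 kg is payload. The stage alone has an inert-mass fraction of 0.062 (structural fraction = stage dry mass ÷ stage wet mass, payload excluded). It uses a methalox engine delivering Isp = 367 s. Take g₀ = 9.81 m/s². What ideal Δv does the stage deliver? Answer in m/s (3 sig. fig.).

Stage wet mass = m₀ − payload = 232,300 − 4,190 = 228,110 kg.
Stage dry mass = ε × stage wet mass = 0.062 × 228,110 = 14,142.8 kg.
Burnout mass m_f = stage dry + payload = 14,142.8 + 4,190 = 18,332.8 kg.
v_e = Isp · g₀ = 367 × 9.81 = 3600.3 m/s.
Δv = v_e · ln(232,300/18,332.8) = 3600.3 × ln(12.67) = 3600.3 × 2.5393 ≈ 9142 m/s.

Δv ≈ 9140 m/s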